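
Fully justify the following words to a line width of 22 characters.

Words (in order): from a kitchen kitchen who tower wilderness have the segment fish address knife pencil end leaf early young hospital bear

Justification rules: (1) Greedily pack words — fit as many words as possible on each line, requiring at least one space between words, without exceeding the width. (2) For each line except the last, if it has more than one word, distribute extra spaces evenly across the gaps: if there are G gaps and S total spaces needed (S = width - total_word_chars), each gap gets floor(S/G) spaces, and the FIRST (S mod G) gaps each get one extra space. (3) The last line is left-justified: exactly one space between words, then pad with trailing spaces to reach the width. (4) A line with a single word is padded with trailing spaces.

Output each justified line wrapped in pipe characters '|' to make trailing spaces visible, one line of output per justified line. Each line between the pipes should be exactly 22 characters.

Line 1: ['from', 'a', 'kitchen', 'kitchen'] (min_width=22, slack=0)
Line 2: ['who', 'tower', 'wilderness'] (min_width=20, slack=2)
Line 3: ['have', 'the', 'segment', 'fish'] (min_width=21, slack=1)
Line 4: ['address', 'knife', 'pencil'] (min_width=20, slack=2)
Line 5: ['end', 'leaf', 'early', 'young'] (min_width=20, slack=2)
Line 6: ['hospital', 'bear'] (min_width=13, slack=9)

Answer: |from a kitchen kitchen|
|who  tower  wilderness|
|have  the segment fish|
|address  knife  pencil|
|end  leaf  early young|
|hospital bear         |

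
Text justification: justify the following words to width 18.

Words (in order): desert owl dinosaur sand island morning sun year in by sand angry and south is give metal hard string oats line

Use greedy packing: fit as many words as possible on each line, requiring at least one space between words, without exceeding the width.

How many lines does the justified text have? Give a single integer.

Answer: 7

Derivation:
Line 1: ['desert', 'owl'] (min_width=10, slack=8)
Line 2: ['dinosaur', 'sand'] (min_width=13, slack=5)
Line 3: ['island', 'morning', 'sun'] (min_width=18, slack=0)
Line 4: ['year', 'in', 'by', 'sand'] (min_width=15, slack=3)
Line 5: ['angry', 'and', 'south', 'is'] (min_width=18, slack=0)
Line 6: ['give', 'metal', 'hard'] (min_width=15, slack=3)
Line 7: ['string', 'oats', 'line'] (min_width=16, slack=2)
Total lines: 7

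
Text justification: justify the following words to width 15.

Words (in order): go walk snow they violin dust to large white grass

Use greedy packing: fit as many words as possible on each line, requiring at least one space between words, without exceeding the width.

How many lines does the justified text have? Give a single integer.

Line 1: ['go', 'walk', 'snow'] (min_width=12, slack=3)
Line 2: ['they', 'violin'] (min_width=11, slack=4)
Line 3: ['dust', 'to', 'large'] (min_width=13, slack=2)
Line 4: ['white', 'grass'] (min_width=11, slack=4)
Total lines: 4

Answer: 4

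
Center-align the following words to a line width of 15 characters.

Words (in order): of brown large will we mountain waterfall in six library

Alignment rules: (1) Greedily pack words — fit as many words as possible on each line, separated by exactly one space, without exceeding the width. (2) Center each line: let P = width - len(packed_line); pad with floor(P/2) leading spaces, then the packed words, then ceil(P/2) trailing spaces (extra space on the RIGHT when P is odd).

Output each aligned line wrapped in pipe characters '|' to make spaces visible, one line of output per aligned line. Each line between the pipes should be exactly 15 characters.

Answer: |of brown large |
|    will we    |
|   mountain    |
| waterfall in  |
|  six library  |

Derivation:
Line 1: ['of', 'brown', 'large'] (min_width=14, slack=1)
Line 2: ['will', 'we'] (min_width=7, slack=8)
Line 3: ['mountain'] (min_width=8, slack=7)
Line 4: ['waterfall', 'in'] (min_width=12, slack=3)
Line 5: ['six', 'library'] (min_width=11, slack=4)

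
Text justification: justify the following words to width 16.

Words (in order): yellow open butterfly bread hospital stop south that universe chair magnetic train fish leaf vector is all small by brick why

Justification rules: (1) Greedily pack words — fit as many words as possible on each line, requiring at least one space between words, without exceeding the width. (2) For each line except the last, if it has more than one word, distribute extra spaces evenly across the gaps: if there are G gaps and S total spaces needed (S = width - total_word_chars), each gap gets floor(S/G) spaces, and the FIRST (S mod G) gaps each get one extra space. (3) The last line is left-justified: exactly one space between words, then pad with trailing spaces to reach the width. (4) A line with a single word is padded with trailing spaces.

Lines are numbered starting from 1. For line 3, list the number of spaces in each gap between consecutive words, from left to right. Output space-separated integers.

Answer: 4

Derivation:
Line 1: ['yellow', 'open'] (min_width=11, slack=5)
Line 2: ['butterfly', 'bread'] (min_width=15, slack=1)
Line 3: ['hospital', 'stop'] (min_width=13, slack=3)
Line 4: ['south', 'that'] (min_width=10, slack=6)
Line 5: ['universe', 'chair'] (min_width=14, slack=2)
Line 6: ['magnetic', 'train'] (min_width=14, slack=2)
Line 7: ['fish', 'leaf', 'vector'] (min_width=16, slack=0)
Line 8: ['is', 'all', 'small', 'by'] (min_width=15, slack=1)
Line 9: ['brick', 'why'] (min_width=9, slack=7)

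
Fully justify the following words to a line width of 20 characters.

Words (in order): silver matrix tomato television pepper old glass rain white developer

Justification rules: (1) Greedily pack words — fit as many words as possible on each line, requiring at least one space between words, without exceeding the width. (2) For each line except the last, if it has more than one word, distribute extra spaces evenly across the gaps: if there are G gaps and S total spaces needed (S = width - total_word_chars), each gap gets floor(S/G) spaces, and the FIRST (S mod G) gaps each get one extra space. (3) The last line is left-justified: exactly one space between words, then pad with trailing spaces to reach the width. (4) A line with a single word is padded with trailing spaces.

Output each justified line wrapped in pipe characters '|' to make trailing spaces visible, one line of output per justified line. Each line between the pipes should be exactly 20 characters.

Answer: |silver matrix tomato|
|television    pepper|
|old glass rain white|
|developer           |

Derivation:
Line 1: ['silver', 'matrix', 'tomato'] (min_width=20, slack=0)
Line 2: ['television', 'pepper'] (min_width=17, slack=3)
Line 3: ['old', 'glass', 'rain', 'white'] (min_width=20, slack=0)
Line 4: ['developer'] (min_width=9, slack=11)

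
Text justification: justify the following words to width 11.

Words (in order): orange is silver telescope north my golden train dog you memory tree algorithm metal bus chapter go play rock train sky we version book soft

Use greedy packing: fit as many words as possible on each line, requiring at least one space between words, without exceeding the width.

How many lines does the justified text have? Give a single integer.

Answer: 15

Derivation:
Line 1: ['orange', 'is'] (min_width=9, slack=2)
Line 2: ['silver'] (min_width=6, slack=5)
Line 3: ['telescope'] (min_width=9, slack=2)
Line 4: ['north', 'my'] (min_width=8, slack=3)
Line 5: ['golden'] (min_width=6, slack=5)
Line 6: ['train', 'dog'] (min_width=9, slack=2)
Line 7: ['you', 'memory'] (min_width=10, slack=1)
Line 8: ['tree'] (min_width=4, slack=7)
Line 9: ['algorithm'] (min_width=9, slack=2)
Line 10: ['metal', 'bus'] (min_width=9, slack=2)
Line 11: ['chapter', 'go'] (min_width=10, slack=1)
Line 12: ['play', 'rock'] (min_width=9, slack=2)
Line 13: ['train', 'sky'] (min_width=9, slack=2)
Line 14: ['we', 'version'] (min_width=10, slack=1)
Line 15: ['book', 'soft'] (min_width=9, slack=2)
Total lines: 15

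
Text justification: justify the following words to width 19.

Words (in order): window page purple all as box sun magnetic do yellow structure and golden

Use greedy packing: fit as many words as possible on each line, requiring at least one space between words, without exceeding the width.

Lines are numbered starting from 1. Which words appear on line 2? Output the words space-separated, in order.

Answer: all as box sun

Derivation:
Line 1: ['window', 'page', 'purple'] (min_width=18, slack=1)
Line 2: ['all', 'as', 'box', 'sun'] (min_width=14, slack=5)
Line 3: ['magnetic', 'do', 'yellow'] (min_width=18, slack=1)
Line 4: ['structure', 'and'] (min_width=13, slack=6)
Line 5: ['golden'] (min_width=6, slack=13)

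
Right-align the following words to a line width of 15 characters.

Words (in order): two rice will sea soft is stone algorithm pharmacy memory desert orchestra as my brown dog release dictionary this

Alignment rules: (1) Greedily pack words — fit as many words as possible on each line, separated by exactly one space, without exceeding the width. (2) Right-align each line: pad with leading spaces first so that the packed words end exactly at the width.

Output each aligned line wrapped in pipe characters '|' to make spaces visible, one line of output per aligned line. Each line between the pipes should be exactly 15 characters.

Line 1: ['two', 'rice', 'will'] (min_width=13, slack=2)
Line 2: ['sea', 'soft', 'is'] (min_width=11, slack=4)
Line 3: ['stone', 'algorithm'] (min_width=15, slack=0)
Line 4: ['pharmacy', 'memory'] (min_width=15, slack=0)
Line 5: ['desert'] (min_width=6, slack=9)
Line 6: ['orchestra', 'as', 'my'] (min_width=15, slack=0)
Line 7: ['brown', 'dog'] (min_width=9, slack=6)
Line 8: ['release'] (min_width=7, slack=8)
Line 9: ['dictionary', 'this'] (min_width=15, slack=0)

Answer: |  two rice will|
|    sea soft is|
|stone algorithm|
|pharmacy memory|
|         desert|
|orchestra as my|
|      brown dog|
|        release|
|dictionary this|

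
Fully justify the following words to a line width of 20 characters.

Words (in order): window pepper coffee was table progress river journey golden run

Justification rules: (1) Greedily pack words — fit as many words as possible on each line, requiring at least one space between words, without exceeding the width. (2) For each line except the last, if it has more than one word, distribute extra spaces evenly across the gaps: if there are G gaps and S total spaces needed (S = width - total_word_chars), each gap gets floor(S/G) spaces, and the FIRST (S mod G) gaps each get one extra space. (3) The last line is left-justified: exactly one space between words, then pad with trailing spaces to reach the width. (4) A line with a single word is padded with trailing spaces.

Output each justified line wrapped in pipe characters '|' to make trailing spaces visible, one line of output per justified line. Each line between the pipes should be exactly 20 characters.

Answer: |window pepper coffee|
|was  table  progress|
|river journey golden|
|run                 |

Derivation:
Line 1: ['window', 'pepper', 'coffee'] (min_width=20, slack=0)
Line 2: ['was', 'table', 'progress'] (min_width=18, slack=2)
Line 3: ['river', 'journey', 'golden'] (min_width=20, slack=0)
Line 4: ['run'] (min_width=3, slack=17)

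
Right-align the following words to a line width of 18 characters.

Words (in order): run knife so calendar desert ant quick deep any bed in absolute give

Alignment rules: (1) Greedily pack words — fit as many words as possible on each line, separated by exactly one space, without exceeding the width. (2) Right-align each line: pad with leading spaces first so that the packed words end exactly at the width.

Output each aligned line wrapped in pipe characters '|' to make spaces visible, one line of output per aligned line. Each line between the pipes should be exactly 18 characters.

Answer: |      run knife so|
|   calendar desert|
|ant quick deep any|
|   bed in absolute|
|              give|

Derivation:
Line 1: ['run', 'knife', 'so'] (min_width=12, slack=6)
Line 2: ['calendar', 'desert'] (min_width=15, slack=3)
Line 3: ['ant', 'quick', 'deep', 'any'] (min_width=18, slack=0)
Line 4: ['bed', 'in', 'absolute'] (min_width=15, slack=3)
Line 5: ['give'] (min_width=4, slack=14)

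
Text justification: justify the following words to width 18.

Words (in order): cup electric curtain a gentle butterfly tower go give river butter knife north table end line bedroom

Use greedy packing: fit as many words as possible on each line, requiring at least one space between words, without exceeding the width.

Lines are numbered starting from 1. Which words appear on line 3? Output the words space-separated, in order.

Answer: butterfly tower go

Derivation:
Line 1: ['cup', 'electric'] (min_width=12, slack=6)
Line 2: ['curtain', 'a', 'gentle'] (min_width=16, slack=2)
Line 3: ['butterfly', 'tower', 'go'] (min_width=18, slack=0)
Line 4: ['give', 'river', 'butter'] (min_width=17, slack=1)
Line 5: ['knife', 'north', 'table'] (min_width=17, slack=1)
Line 6: ['end', 'line', 'bedroom'] (min_width=16, slack=2)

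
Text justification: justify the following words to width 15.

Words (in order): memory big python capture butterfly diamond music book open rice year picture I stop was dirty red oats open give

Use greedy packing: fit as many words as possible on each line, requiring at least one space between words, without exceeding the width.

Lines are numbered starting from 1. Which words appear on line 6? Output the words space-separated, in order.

Line 1: ['memory', 'big'] (min_width=10, slack=5)
Line 2: ['python', 'capture'] (min_width=14, slack=1)
Line 3: ['butterfly'] (min_width=9, slack=6)
Line 4: ['diamond', 'music'] (min_width=13, slack=2)
Line 5: ['book', 'open', 'rice'] (min_width=14, slack=1)
Line 6: ['year', 'picture', 'I'] (min_width=14, slack=1)
Line 7: ['stop', 'was', 'dirty'] (min_width=14, slack=1)
Line 8: ['red', 'oats', 'open'] (min_width=13, slack=2)
Line 9: ['give'] (min_width=4, slack=11)

Answer: year picture I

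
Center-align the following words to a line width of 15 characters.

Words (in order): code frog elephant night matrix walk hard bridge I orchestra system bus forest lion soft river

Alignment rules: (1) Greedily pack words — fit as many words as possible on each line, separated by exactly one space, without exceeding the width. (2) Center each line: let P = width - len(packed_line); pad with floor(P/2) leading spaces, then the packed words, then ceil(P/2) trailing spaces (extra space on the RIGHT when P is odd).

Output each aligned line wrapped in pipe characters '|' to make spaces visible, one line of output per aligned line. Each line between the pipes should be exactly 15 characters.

Answer: |   code frog   |
|elephant night |
|  matrix walk  |
| hard bridge I |
|   orchestra   |
|  system bus   |
|  forest lion  |
|  soft river   |

Derivation:
Line 1: ['code', 'frog'] (min_width=9, slack=6)
Line 2: ['elephant', 'night'] (min_width=14, slack=1)
Line 3: ['matrix', 'walk'] (min_width=11, slack=4)
Line 4: ['hard', 'bridge', 'I'] (min_width=13, slack=2)
Line 5: ['orchestra'] (min_width=9, slack=6)
Line 6: ['system', 'bus'] (min_width=10, slack=5)
Line 7: ['forest', 'lion'] (min_width=11, slack=4)
Line 8: ['soft', 'river'] (min_width=10, slack=5)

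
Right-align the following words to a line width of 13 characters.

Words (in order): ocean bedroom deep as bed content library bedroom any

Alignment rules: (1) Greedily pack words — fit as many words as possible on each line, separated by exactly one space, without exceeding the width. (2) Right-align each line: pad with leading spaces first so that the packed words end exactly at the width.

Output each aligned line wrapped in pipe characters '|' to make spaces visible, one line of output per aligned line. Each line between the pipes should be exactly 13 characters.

Answer: |ocean bedroom|
|  deep as bed|
|      content|
|      library|
|  bedroom any|

Derivation:
Line 1: ['ocean', 'bedroom'] (min_width=13, slack=0)
Line 2: ['deep', 'as', 'bed'] (min_width=11, slack=2)
Line 3: ['content'] (min_width=7, slack=6)
Line 4: ['library'] (min_width=7, slack=6)
Line 5: ['bedroom', 'any'] (min_width=11, slack=2)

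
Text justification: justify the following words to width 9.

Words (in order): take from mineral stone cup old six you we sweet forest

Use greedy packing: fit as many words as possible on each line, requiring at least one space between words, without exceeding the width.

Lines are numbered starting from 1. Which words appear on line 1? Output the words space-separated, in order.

Answer: take from

Derivation:
Line 1: ['take', 'from'] (min_width=9, slack=0)
Line 2: ['mineral'] (min_width=7, slack=2)
Line 3: ['stone', 'cup'] (min_width=9, slack=0)
Line 4: ['old', 'six'] (min_width=7, slack=2)
Line 5: ['you', 'we'] (min_width=6, slack=3)
Line 6: ['sweet'] (min_width=5, slack=4)
Line 7: ['forest'] (min_width=6, slack=3)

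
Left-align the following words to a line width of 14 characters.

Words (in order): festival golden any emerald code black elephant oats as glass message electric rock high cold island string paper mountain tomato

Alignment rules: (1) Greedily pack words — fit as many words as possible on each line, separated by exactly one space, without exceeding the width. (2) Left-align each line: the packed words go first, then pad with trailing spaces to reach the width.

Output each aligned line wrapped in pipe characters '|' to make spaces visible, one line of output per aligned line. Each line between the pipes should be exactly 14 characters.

Line 1: ['festival'] (min_width=8, slack=6)
Line 2: ['golden', 'any'] (min_width=10, slack=4)
Line 3: ['emerald', 'code'] (min_width=12, slack=2)
Line 4: ['black', 'elephant'] (min_width=14, slack=0)
Line 5: ['oats', 'as', 'glass'] (min_width=13, slack=1)
Line 6: ['message'] (min_width=7, slack=7)
Line 7: ['electric', 'rock'] (min_width=13, slack=1)
Line 8: ['high', 'cold'] (min_width=9, slack=5)
Line 9: ['island', 'string'] (min_width=13, slack=1)
Line 10: ['paper', 'mountain'] (min_width=14, slack=0)
Line 11: ['tomato'] (min_width=6, slack=8)

Answer: |festival      |
|golden any    |
|emerald code  |
|black elephant|
|oats as glass |
|message       |
|electric rock |
|high cold     |
|island string |
|paper mountain|
|tomato        |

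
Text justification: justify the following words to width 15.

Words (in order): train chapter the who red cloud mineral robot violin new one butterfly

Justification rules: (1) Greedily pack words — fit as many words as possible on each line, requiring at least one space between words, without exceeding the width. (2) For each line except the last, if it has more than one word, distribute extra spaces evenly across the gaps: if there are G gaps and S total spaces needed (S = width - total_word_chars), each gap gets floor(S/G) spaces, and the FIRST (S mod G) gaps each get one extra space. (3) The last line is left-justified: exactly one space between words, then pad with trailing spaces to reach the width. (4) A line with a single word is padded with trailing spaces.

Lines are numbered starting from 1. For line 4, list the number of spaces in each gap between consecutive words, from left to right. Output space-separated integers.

Line 1: ['train', 'chapter'] (min_width=13, slack=2)
Line 2: ['the', 'who', 'red'] (min_width=11, slack=4)
Line 3: ['cloud', 'mineral'] (min_width=13, slack=2)
Line 4: ['robot', 'violin'] (min_width=12, slack=3)
Line 5: ['new', 'one'] (min_width=7, slack=8)
Line 6: ['butterfly'] (min_width=9, slack=6)

Answer: 4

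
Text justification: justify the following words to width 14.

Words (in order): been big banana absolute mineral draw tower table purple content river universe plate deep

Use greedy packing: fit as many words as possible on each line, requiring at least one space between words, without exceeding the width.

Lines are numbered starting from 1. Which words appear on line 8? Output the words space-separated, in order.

Line 1: ['been', 'big'] (min_width=8, slack=6)
Line 2: ['banana'] (min_width=6, slack=8)
Line 3: ['absolute'] (min_width=8, slack=6)
Line 4: ['mineral', 'draw'] (min_width=12, slack=2)
Line 5: ['tower', 'table'] (min_width=11, slack=3)
Line 6: ['purple', 'content'] (min_width=14, slack=0)
Line 7: ['river', 'universe'] (min_width=14, slack=0)
Line 8: ['plate', 'deep'] (min_width=10, slack=4)

Answer: plate deep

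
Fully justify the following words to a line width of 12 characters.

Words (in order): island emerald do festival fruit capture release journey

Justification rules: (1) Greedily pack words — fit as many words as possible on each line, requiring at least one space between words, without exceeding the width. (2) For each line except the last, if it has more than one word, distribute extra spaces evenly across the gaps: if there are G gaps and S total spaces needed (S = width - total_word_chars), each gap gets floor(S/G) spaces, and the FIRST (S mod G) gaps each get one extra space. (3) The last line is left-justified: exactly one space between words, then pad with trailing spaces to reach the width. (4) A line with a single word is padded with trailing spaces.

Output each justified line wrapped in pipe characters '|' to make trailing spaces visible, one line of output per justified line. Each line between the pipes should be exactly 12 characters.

Line 1: ['island'] (min_width=6, slack=6)
Line 2: ['emerald', 'do'] (min_width=10, slack=2)
Line 3: ['festival'] (min_width=8, slack=4)
Line 4: ['fruit'] (min_width=5, slack=7)
Line 5: ['capture'] (min_width=7, slack=5)
Line 6: ['release'] (min_width=7, slack=5)
Line 7: ['journey'] (min_width=7, slack=5)

Answer: |island      |
|emerald   do|
|festival    |
|fruit       |
|capture     |
|release     |
|journey     |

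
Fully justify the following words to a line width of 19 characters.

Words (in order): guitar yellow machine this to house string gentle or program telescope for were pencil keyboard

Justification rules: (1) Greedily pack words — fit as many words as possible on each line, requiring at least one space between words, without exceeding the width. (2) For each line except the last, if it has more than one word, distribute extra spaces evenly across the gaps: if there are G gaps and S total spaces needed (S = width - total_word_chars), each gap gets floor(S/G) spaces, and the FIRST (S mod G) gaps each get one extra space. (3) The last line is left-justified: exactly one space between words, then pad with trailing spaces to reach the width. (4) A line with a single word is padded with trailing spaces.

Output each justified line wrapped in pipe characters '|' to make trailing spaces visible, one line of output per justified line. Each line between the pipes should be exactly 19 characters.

Line 1: ['guitar', 'yellow'] (min_width=13, slack=6)
Line 2: ['machine', 'this', 'to'] (min_width=15, slack=4)
Line 3: ['house', 'string', 'gentle'] (min_width=19, slack=0)
Line 4: ['or', 'program'] (min_width=10, slack=9)
Line 5: ['telescope', 'for', 'were'] (min_width=18, slack=1)
Line 6: ['pencil', 'keyboard'] (min_width=15, slack=4)

Answer: |guitar       yellow|
|machine   this   to|
|house string gentle|
|or          program|
|telescope  for were|
|pencil keyboard    |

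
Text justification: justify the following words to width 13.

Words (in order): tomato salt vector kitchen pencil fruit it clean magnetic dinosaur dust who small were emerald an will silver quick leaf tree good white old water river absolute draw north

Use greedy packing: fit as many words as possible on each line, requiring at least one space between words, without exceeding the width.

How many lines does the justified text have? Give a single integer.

Answer: 17

Derivation:
Line 1: ['tomato', 'salt'] (min_width=11, slack=2)
Line 2: ['vector'] (min_width=6, slack=7)
Line 3: ['kitchen'] (min_width=7, slack=6)
Line 4: ['pencil', 'fruit'] (min_width=12, slack=1)
Line 5: ['it', 'clean'] (min_width=8, slack=5)
Line 6: ['magnetic'] (min_width=8, slack=5)
Line 7: ['dinosaur', 'dust'] (min_width=13, slack=0)
Line 8: ['who', 'small'] (min_width=9, slack=4)
Line 9: ['were', 'emerald'] (min_width=12, slack=1)
Line 10: ['an', 'will'] (min_width=7, slack=6)
Line 11: ['silver', 'quick'] (min_width=12, slack=1)
Line 12: ['leaf', 'tree'] (min_width=9, slack=4)
Line 13: ['good', 'white'] (min_width=10, slack=3)
Line 14: ['old', 'water'] (min_width=9, slack=4)
Line 15: ['river'] (min_width=5, slack=8)
Line 16: ['absolute', 'draw'] (min_width=13, slack=0)
Line 17: ['north'] (min_width=5, slack=8)
Total lines: 17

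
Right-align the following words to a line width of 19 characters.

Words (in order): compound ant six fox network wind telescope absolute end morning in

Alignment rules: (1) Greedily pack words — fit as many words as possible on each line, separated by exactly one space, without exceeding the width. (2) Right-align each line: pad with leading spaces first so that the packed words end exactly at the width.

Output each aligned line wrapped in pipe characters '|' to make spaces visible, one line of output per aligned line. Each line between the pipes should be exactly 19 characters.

Answer: |   compound ant six|
|   fox network wind|
| telescope absolute|
|     end morning in|

Derivation:
Line 1: ['compound', 'ant', 'six'] (min_width=16, slack=3)
Line 2: ['fox', 'network', 'wind'] (min_width=16, slack=3)
Line 3: ['telescope', 'absolute'] (min_width=18, slack=1)
Line 4: ['end', 'morning', 'in'] (min_width=14, slack=5)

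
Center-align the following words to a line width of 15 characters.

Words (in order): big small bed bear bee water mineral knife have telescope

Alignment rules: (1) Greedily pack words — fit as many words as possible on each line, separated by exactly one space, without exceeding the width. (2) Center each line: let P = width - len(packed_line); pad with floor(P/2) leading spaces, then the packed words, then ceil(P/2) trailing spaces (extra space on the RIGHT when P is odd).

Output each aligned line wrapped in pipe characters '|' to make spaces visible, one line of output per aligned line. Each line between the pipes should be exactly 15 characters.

Answer: | big small bed |
|bear bee water |
| mineral knife |
|have telescope |

Derivation:
Line 1: ['big', 'small', 'bed'] (min_width=13, slack=2)
Line 2: ['bear', 'bee', 'water'] (min_width=14, slack=1)
Line 3: ['mineral', 'knife'] (min_width=13, slack=2)
Line 4: ['have', 'telescope'] (min_width=14, slack=1)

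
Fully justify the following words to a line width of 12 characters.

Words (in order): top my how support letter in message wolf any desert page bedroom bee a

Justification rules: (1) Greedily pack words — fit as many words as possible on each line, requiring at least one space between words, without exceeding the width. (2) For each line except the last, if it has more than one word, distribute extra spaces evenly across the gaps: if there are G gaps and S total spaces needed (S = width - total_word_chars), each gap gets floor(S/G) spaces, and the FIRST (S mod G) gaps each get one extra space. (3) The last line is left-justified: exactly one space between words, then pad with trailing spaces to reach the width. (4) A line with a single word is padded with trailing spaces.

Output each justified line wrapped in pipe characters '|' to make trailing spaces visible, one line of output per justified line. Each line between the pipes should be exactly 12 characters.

Line 1: ['top', 'my', 'how'] (min_width=10, slack=2)
Line 2: ['support'] (min_width=7, slack=5)
Line 3: ['letter', 'in'] (min_width=9, slack=3)
Line 4: ['message', 'wolf'] (min_width=12, slack=0)
Line 5: ['any', 'desert'] (min_width=10, slack=2)
Line 6: ['page', 'bedroom'] (min_width=12, slack=0)
Line 7: ['bee', 'a'] (min_width=5, slack=7)

Answer: |top  my  how|
|support     |
|letter    in|
|message wolf|
|any   desert|
|page bedroom|
|bee a       |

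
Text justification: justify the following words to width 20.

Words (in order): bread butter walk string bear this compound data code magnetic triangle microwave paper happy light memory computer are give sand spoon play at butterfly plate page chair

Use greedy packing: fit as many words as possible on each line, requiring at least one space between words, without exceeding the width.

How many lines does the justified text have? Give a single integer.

Answer: 10

Derivation:
Line 1: ['bread', 'butter', 'walk'] (min_width=17, slack=3)
Line 2: ['string', 'bear', 'this'] (min_width=16, slack=4)
Line 3: ['compound', 'data', 'code'] (min_width=18, slack=2)
Line 4: ['magnetic', 'triangle'] (min_width=17, slack=3)
Line 5: ['microwave', 'paper'] (min_width=15, slack=5)
Line 6: ['happy', 'light', 'memory'] (min_width=18, slack=2)
Line 7: ['computer', 'are', 'give'] (min_width=17, slack=3)
Line 8: ['sand', 'spoon', 'play', 'at'] (min_width=18, slack=2)
Line 9: ['butterfly', 'plate', 'page'] (min_width=20, slack=0)
Line 10: ['chair'] (min_width=5, slack=15)
Total lines: 10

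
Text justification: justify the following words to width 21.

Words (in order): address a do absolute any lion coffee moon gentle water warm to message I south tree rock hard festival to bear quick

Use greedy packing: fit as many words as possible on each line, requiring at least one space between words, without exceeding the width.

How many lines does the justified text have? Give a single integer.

Answer: 6

Derivation:
Line 1: ['address', 'a', 'do', 'absolute'] (min_width=21, slack=0)
Line 2: ['any', 'lion', 'coffee', 'moon'] (min_width=20, slack=1)
Line 3: ['gentle', 'water', 'warm', 'to'] (min_width=20, slack=1)
Line 4: ['message', 'I', 'south', 'tree'] (min_width=20, slack=1)
Line 5: ['rock', 'hard', 'festival', 'to'] (min_width=21, slack=0)
Line 6: ['bear', 'quick'] (min_width=10, slack=11)
Total lines: 6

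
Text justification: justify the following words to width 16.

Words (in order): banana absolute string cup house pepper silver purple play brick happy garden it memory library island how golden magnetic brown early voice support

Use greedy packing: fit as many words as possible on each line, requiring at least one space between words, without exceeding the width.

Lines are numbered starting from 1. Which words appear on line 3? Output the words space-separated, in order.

Answer: pepper silver

Derivation:
Line 1: ['banana', 'absolute'] (min_width=15, slack=1)
Line 2: ['string', 'cup', 'house'] (min_width=16, slack=0)
Line 3: ['pepper', 'silver'] (min_width=13, slack=3)
Line 4: ['purple', 'play'] (min_width=11, slack=5)
Line 5: ['brick', 'happy'] (min_width=11, slack=5)
Line 6: ['garden', 'it', 'memory'] (min_width=16, slack=0)
Line 7: ['library', 'island'] (min_width=14, slack=2)
Line 8: ['how', 'golden'] (min_width=10, slack=6)
Line 9: ['magnetic', 'brown'] (min_width=14, slack=2)
Line 10: ['early', 'voice'] (min_width=11, slack=5)
Line 11: ['support'] (min_width=7, slack=9)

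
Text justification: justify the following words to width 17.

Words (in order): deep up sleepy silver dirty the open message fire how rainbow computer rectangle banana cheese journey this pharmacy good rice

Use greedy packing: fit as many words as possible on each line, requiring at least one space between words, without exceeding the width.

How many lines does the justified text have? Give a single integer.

Line 1: ['deep', 'up', 'sleepy'] (min_width=14, slack=3)
Line 2: ['silver', 'dirty', 'the'] (min_width=16, slack=1)
Line 3: ['open', 'message', 'fire'] (min_width=17, slack=0)
Line 4: ['how', 'rainbow'] (min_width=11, slack=6)
Line 5: ['computer'] (min_width=8, slack=9)
Line 6: ['rectangle', 'banana'] (min_width=16, slack=1)
Line 7: ['cheese', 'journey'] (min_width=14, slack=3)
Line 8: ['this', 'pharmacy'] (min_width=13, slack=4)
Line 9: ['good', 'rice'] (min_width=9, slack=8)
Total lines: 9

Answer: 9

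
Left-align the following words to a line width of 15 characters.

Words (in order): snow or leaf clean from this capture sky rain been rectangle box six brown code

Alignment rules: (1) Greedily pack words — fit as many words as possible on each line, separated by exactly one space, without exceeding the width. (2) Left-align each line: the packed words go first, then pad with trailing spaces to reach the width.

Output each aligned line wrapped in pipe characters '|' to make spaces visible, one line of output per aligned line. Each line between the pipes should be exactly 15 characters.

Line 1: ['snow', 'or', 'leaf'] (min_width=12, slack=3)
Line 2: ['clean', 'from', 'this'] (min_width=15, slack=0)
Line 3: ['capture', 'sky'] (min_width=11, slack=4)
Line 4: ['rain', 'been'] (min_width=9, slack=6)
Line 5: ['rectangle', 'box'] (min_width=13, slack=2)
Line 6: ['six', 'brown', 'code'] (min_width=14, slack=1)

Answer: |snow or leaf   |
|clean from this|
|capture sky    |
|rain been      |
|rectangle box  |
|six brown code |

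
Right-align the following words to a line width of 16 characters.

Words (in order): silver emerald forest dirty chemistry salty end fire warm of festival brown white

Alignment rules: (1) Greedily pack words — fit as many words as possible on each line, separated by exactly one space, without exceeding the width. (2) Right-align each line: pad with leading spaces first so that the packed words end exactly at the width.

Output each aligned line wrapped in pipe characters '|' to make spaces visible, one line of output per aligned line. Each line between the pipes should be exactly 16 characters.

Line 1: ['silver', 'emerald'] (min_width=14, slack=2)
Line 2: ['forest', 'dirty'] (min_width=12, slack=4)
Line 3: ['chemistry', 'salty'] (min_width=15, slack=1)
Line 4: ['end', 'fire', 'warm', 'of'] (min_width=16, slack=0)
Line 5: ['festival', 'brown'] (min_width=14, slack=2)
Line 6: ['white'] (min_width=5, slack=11)

Answer: |  silver emerald|
|    forest dirty|
| chemistry salty|
|end fire warm of|
|  festival brown|
|           white|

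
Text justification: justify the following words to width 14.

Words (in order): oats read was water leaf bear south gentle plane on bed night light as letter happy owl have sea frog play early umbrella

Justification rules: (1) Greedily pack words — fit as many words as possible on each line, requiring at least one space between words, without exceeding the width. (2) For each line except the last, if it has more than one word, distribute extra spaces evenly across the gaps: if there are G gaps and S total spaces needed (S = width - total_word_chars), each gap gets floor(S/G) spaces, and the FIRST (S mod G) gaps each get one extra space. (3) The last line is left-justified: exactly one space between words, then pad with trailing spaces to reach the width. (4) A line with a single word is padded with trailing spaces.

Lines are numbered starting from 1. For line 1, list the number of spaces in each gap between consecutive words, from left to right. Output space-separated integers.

Answer: 2 1

Derivation:
Line 1: ['oats', 'read', 'was'] (min_width=13, slack=1)
Line 2: ['water', 'leaf'] (min_width=10, slack=4)
Line 3: ['bear', 'south'] (min_width=10, slack=4)
Line 4: ['gentle', 'plane'] (min_width=12, slack=2)
Line 5: ['on', 'bed', 'night'] (min_width=12, slack=2)
Line 6: ['light', 'as'] (min_width=8, slack=6)
Line 7: ['letter', 'happy'] (min_width=12, slack=2)
Line 8: ['owl', 'have', 'sea'] (min_width=12, slack=2)
Line 9: ['frog', 'play'] (min_width=9, slack=5)
Line 10: ['early', 'umbrella'] (min_width=14, slack=0)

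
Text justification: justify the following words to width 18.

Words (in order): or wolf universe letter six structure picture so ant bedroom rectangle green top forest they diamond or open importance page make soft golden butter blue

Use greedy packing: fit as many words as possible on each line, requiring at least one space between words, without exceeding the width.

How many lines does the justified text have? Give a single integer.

Line 1: ['or', 'wolf', 'universe'] (min_width=16, slack=2)
Line 2: ['letter', 'six'] (min_width=10, slack=8)
Line 3: ['structure', 'picture'] (min_width=17, slack=1)
Line 4: ['so', 'ant', 'bedroom'] (min_width=14, slack=4)
Line 5: ['rectangle', 'green'] (min_width=15, slack=3)
Line 6: ['top', 'forest', 'they'] (min_width=15, slack=3)
Line 7: ['diamond', 'or', 'open'] (min_width=15, slack=3)
Line 8: ['importance', 'page'] (min_width=15, slack=3)
Line 9: ['make', 'soft', 'golden'] (min_width=16, slack=2)
Line 10: ['butter', 'blue'] (min_width=11, slack=7)
Total lines: 10

Answer: 10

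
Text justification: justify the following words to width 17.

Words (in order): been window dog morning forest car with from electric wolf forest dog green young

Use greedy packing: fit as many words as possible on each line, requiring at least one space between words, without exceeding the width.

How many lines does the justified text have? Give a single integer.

Line 1: ['been', 'window', 'dog'] (min_width=15, slack=2)
Line 2: ['morning', 'forest'] (min_width=14, slack=3)
Line 3: ['car', 'with', 'from'] (min_width=13, slack=4)
Line 4: ['electric', 'wolf'] (min_width=13, slack=4)
Line 5: ['forest', 'dog', 'green'] (min_width=16, slack=1)
Line 6: ['young'] (min_width=5, slack=12)
Total lines: 6

Answer: 6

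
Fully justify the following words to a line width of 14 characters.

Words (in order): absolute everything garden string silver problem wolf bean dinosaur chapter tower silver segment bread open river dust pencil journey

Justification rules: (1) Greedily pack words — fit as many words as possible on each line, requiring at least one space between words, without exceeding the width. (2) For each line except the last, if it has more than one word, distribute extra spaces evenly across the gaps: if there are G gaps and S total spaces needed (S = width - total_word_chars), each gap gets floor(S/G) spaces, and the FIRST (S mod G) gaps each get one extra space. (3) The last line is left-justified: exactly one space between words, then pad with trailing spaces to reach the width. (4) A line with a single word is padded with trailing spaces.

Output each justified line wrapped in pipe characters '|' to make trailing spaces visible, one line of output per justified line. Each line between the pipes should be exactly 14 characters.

Line 1: ['absolute'] (min_width=8, slack=6)
Line 2: ['everything'] (min_width=10, slack=4)
Line 3: ['garden', 'string'] (min_width=13, slack=1)
Line 4: ['silver', 'problem'] (min_width=14, slack=0)
Line 5: ['wolf', 'bean'] (min_width=9, slack=5)
Line 6: ['dinosaur'] (min_width=8, slack=6)
Line 7: ['chapter', 'tower'] (min_width=13, slack=1)
Line 8: ['silver', 'segment'] (min_width=14, slack=0)
Line 9: ['bread', 'open'] (min_width=10, slack=4)
Line 10: ['river', 'dust'] (min_width=10, slack=4)
Line 11: ['pencil', 'journey'] (min_width=14, slack=0)

Answer: |absolute      |
|everything    |
|garden  string|
|silver problem|
|wolf      bean|
|dinosaur      |
|chapter  tower|
|silver segment|
|bread     open|
|river     dust|
|pencil journey|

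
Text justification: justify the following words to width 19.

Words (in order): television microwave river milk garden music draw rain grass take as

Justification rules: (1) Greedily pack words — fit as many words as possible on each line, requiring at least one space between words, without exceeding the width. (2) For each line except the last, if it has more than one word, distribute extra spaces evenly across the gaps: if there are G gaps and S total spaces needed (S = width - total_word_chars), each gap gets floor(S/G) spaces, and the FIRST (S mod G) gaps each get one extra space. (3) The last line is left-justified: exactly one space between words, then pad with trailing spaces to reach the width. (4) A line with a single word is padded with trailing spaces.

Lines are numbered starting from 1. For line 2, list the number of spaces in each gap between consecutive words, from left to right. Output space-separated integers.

Line 1: ['television'] (min_width=10, slack=9)
Line 2: ['microwave', 'river'] (min_width=15, slack=4)
Line 3: ['milk', 'garden', 'music'] (min_width=17, slack=2)
Line 4: ['draw', 'rain', 'grass'] (min_width=15, slack=4)
Line 5: ['take', 'as'] (min_width=7, slack=12)

Answer: 5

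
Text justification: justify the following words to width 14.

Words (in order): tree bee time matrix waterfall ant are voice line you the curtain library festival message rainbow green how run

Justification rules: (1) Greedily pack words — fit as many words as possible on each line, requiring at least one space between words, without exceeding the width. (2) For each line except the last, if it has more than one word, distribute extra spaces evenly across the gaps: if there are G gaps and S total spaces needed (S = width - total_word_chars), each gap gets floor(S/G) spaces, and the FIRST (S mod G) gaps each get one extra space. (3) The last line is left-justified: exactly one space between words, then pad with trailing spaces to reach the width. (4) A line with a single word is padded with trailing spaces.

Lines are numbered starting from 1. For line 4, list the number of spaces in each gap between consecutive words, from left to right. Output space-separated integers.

Answer: 1 1

Derivation:
Line 1: ['tree', 'bee', 'time'] (min_width=13, slack=1)
Line 2: ['matrix'] (min_width=6, slack=8)
Line 3: ['waterfall', 'ant'] (min_width=13, slack=1)
Line 4: ['are', 'voice', 'line'] (min_width=14, slack=0)
Line 5: ['you', 'the'] (min_width=7, slack=7)
Line 6: ['curtain'] (min_width=7, slack=7)
Line 7: ['library'] (min_width=7, slack=7)
Line 8: ['festival'] (min_width=8, slack=6)
Line 9: ['message'] (min_width=7, slack=7)
Line 10: ['rainbow', 'green'] (min_width=13, slack=1)
Line 11: ['how', 'run'] (min_width=7, slack=7)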